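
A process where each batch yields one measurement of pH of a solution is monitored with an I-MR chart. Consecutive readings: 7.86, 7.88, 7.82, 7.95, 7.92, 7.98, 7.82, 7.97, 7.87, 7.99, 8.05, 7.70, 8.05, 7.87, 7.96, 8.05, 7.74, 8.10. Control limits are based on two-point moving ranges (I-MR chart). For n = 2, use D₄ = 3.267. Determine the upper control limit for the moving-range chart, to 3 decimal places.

0.504

Moving ranges: 0.02, 0.06, 0.13, 0.03, 0.06, 0.16, 0.15, 0.10, 0.12, 0.06, 0.35, 0.35, 0.18, 0.09, 0.09, 0.31, 0.36; M̄R̄ = 2.6200 / 17 = 0.1541
UCL_MR = D₄·M̄R̄ = 3.267 × 0.1541 = 0.5035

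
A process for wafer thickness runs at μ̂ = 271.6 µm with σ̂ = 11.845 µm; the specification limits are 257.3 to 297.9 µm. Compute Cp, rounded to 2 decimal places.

Cp = (USL − LSL) / (6σ̂) = (297.9 − 257.3) / (6 × 11.845) = 40.6000 / 71.0700 = 0.5713

0.57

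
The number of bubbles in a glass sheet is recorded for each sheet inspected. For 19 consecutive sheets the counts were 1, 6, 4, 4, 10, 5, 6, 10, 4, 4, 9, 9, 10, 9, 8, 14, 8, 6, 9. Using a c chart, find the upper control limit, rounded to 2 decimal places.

c̄ = (1 + 6 + 4 + 4 + 10 + 5 + 6 + 10 + 4 + 4 + 9 + 9 + 10 + 9 + 8 + 14 + 8 + 6 + 9) / 19 = 136 / 19 = 7.1579
UCL = c̄ + 3√c̄ = 7.1579 + 3 × √7.1579 = 7.1579 + 3 × 2.6754 = 15.1842

15.18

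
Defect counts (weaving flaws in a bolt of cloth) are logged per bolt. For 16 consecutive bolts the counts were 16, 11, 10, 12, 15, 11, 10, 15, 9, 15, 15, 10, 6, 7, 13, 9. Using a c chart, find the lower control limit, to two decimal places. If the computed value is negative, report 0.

c̄ = (16 + 11 + 10 + 12 + 15 + 11 + 10 + 15 + 9 + 15 + 15 + 10 + 6 + 7 + 13 + 9) / 16 = 184 / 16 = 11.5000
LCL = c̄ − 3√c̄ = 11.5000 − 3 × 3.3912 = 1.3265

1.33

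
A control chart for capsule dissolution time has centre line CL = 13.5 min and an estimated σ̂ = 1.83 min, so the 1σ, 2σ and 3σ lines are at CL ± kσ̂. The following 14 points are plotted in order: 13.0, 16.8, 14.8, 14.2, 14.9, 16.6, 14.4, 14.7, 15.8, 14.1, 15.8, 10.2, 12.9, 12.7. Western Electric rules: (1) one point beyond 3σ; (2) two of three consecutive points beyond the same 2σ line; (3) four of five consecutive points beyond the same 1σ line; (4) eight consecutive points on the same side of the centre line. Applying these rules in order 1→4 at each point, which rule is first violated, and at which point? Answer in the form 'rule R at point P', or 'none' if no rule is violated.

rule 4 at point 9

Zone of each point (C = within 1σ̂, B = 1σ̂–2σ̂, A = 2σ̂–3σ̂, * = beyond 3σ̂; sign = side of CL): 1:-C, 2:+B, 3:+C, 4:+C, 5:+C, 6:+B, 7:+C, 8:+C, 9:+B, 10:+C, 11:+B, 12:-B, 13:-C, 14:-C
Rule 4 (eight consecutive points on the same side of the centre line) is satisfied at point 9.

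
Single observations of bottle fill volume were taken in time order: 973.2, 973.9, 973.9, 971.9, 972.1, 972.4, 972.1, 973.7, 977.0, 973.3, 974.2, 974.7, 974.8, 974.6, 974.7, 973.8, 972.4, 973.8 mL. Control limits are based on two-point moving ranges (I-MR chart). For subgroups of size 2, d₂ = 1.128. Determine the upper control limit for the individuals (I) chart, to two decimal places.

976.45

X̄ = (973.2 + 973.9 + 973.9 + 971.9 + 972.1 + 972.4 + 972.1 + 973.7 + 977.0 + 973.3 + 974.2 + 974.7 + 974.8 + 974.6 + 974.7 + 973.8 + 972.4 + 973.8) / 18 = 973.6944
Moving ranges: 0.7, 0.0, 2.0, 0.2, 0.3, 0.3, 1.6, 3.3, 3.7, 0.9, 0.5, 0.1, 0.2, 0.1, 0.9, 1.4, 1.4; M̄R̄ = 17.6000 / 17 = 1.0353
UCL = X̄ + 3·M̄R̄/d₂ = 973.6944 + 3 × 1.0353 / 1.128 = 976.4479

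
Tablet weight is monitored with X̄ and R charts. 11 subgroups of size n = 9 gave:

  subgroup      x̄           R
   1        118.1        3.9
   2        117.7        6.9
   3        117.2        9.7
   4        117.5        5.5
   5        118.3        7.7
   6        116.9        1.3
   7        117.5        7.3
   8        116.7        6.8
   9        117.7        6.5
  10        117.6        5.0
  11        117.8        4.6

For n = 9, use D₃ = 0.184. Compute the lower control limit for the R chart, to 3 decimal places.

R̄ = (3.9 + 6.9 + 9.7 + 5.5 + 7.7 + 1.3 + 7.3 + 6.8 + 6.5 + 5.0 + 4.6) / 11 = 65.2000 / 11 = 5.9273
LCL_R = D₃·R̄ = 0.184 × 5.9273 = 1.0906

1.091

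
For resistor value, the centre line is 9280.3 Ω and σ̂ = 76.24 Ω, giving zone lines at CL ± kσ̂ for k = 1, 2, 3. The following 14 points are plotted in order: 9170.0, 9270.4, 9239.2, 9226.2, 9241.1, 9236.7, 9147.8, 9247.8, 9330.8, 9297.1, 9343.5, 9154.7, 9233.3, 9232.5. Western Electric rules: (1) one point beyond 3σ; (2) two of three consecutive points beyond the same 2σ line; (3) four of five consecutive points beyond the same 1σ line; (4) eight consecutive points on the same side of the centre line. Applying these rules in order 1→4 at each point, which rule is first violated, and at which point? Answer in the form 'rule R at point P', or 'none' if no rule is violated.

rule 4 at point 8

Zone of each point (C = within 1σ̂, B = 1σ̂–2σ̂, A = 2σ̂–3σ̂, * = beyond 3σ̂; sign = side of CL): 1:-B, 2:-C, 3:-C, 4:-C, 5:-C, 6:-C, 7:-B, 8:-C, 9:+C, 10:+C, 11:+C, 12:-B, 13:-C, 14:-C
Rule 4 (eight consecutive points on the same side of the centre line) is satisfied at point 8.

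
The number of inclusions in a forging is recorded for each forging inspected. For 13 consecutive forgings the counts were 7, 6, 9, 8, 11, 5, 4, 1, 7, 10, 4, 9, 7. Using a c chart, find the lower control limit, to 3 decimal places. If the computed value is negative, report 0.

0.000

c̄ = (7 + 6 + 9 + 8 + 11 + 5 + 4 + 1 + 7 + 10 + 4 + 9 + 7) / 13 = 88 / 13 = 6.7692
LCL = c̄ − 3√c̄ = 6.7692 − 3 × 2.6018 = -1.0361 → 0 (cannot be negative)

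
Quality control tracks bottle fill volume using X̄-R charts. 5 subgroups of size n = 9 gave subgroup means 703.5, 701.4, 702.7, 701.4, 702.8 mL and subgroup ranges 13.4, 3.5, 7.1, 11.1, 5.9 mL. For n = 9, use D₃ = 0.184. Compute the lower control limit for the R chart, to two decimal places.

R̄ = (13.4 + 3.5 + 7.1 + 11.1 + 5.9) / 5 = 41.0000 / 5 = 8.2000
LCL_R = D₃·R̄ = 0.184 × 8.2000 = 1.5088

1.51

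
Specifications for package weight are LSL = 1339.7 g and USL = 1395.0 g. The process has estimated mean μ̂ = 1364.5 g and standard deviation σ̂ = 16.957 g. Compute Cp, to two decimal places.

Cp = (USL − LSL) / (6σ̂) = (1395.0 − 1339.7) / (6 × 16.957) = 55.3000 / 101.7420 = 0.5435

0.54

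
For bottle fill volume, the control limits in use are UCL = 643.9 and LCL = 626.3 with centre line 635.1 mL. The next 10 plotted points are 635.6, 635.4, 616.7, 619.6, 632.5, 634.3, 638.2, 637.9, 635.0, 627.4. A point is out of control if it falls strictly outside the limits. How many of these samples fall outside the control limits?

Compare each point to [626.3, 643.9]: sample 3 = 616.7 < LCL; sample 4 = 619.6 < LCL.

2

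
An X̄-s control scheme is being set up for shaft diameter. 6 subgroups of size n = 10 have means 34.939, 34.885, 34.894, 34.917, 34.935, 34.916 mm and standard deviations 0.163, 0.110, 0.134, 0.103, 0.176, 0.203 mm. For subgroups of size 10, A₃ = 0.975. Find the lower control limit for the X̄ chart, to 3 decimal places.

34.770

X̄̄ = (34.939 + 34.885 + 34.894 + 34.917 + 34.935 + 34.916) / 6 = 34.9143
s̄ = (0.163 + 0.110 + 0.134 + 0.103 + 0.176 + 0.203) / 6 = 0.1482
LCL = X̄̄ − A₃·s̄ = 34.9143 − 0.975 × 0.1482 = 34.7699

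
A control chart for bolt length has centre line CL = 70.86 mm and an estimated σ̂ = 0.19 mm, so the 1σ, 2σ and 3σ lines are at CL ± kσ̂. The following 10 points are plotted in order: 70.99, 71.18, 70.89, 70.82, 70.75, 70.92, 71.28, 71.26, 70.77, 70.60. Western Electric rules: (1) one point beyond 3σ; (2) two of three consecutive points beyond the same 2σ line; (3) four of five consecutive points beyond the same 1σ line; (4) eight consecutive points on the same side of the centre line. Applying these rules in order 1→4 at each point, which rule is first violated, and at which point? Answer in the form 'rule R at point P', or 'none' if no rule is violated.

rule 2 at point 8

Zone of each point (C = within 1σ̂, B = 1σ̂–2σ̂, A = 2σ̂–3σ̂, * = beyond 3σ̂; sign = side of CL): 1:+C, 2:+B, 3:+C, 4:-C, 5:-C, 6:+C, 7:+A, 8:+A, 9:-C, 10:-B
Rule 2 (two of three consecutive points beyond the same 2σ limit) is satisfied at point 8.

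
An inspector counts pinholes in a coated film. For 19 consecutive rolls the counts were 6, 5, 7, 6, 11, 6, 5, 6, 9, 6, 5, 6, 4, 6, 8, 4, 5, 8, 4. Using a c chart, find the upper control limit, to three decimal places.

c̄ = (6 + 5 + 7 + 6 + 11 + 6 + 5 + 6 + 9 + 6 + 5 + 6 + 4 + 6 + 8 + 4 + 5 + 8 + 4) / 19 = 117 / 19 = 6.1579
UCL = c̄ + 3√c̄ = 6.1579 + 3 × √6.1579 = 6.1579 + 3 × 2.4815 = 13.6024

13.602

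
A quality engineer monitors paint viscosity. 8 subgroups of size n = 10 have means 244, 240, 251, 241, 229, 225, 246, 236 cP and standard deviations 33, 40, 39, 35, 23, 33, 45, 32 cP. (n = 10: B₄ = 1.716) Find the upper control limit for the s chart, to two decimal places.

60.06

s̄ = (33 + 40 + 39 + 35 + 23 + 33 + 45 + 32) / 8 = 35.0000
UCL_s = B₄·s̄ = 1.716 × 35.0000 = 60.0600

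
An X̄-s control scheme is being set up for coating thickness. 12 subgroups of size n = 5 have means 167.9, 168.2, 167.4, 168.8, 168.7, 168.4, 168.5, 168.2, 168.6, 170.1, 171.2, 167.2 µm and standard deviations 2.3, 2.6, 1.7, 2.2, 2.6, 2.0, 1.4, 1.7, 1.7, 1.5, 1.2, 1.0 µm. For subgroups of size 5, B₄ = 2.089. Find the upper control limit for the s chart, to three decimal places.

3.812

s̄ = (2.3 + 2.6 + 1.7 + 2.2 + 2.6 + 2.0 + 1.4 + 1.7 + 1.7 + 1.5 + 1.2 + 1.0) / 12 = 1.8250
UCL_s = B₄·s̄ = 2.089 × 1.8250 = 3.8124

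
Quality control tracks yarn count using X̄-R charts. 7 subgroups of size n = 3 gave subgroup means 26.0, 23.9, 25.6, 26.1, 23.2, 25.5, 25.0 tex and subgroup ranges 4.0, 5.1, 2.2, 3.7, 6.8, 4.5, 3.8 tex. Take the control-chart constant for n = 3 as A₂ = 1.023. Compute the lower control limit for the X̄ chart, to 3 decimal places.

20.644

X̄̄ = (26.0 + 23.9 + 25.6 + 26.1 + 23.2 + 25.5 + 25.0) / 7 = 175.3000 / 7 = 25.0429
R̄ = (4.0 + 5.1 + 2.2 + 3.7 + 6.8 + 4.5 + 3.8) / 7 = 30.1000 / 7 = 4.3000
LCL = X̄̄ − A₂·R̄ = 25.0429 − 1.023 × 4.3000 = 20.6440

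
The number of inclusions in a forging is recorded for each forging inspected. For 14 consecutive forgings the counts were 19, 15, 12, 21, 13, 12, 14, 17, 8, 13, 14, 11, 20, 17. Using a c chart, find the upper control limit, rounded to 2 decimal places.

c̄ = (19 + 15 + 12 + 21 + 13 + 12 + 14 + 17 + 8 + 13 + 14 + 11 + 20 + 17) / 14 = 206 / 14 = 14.7143
UCL = c̄ + 3√c̄ = 14.7143 + 3 × √14.7143 = 14.7143 + 3 × 3.8359 = 26.2220

26.22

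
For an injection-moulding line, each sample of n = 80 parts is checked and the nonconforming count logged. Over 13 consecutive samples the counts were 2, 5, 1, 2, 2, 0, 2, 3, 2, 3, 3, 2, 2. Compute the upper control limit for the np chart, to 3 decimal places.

p̄ = Σdᵢ / (k·n) = 29 / (13 × 80) = 0.02788
UCL = np̄ + 3·√(np̄(1−p̄)) = 2.2308 + 3 × √(2.2308×0.97212) = 2.2308 + 3 × 1.4726 = 6.6486

6.649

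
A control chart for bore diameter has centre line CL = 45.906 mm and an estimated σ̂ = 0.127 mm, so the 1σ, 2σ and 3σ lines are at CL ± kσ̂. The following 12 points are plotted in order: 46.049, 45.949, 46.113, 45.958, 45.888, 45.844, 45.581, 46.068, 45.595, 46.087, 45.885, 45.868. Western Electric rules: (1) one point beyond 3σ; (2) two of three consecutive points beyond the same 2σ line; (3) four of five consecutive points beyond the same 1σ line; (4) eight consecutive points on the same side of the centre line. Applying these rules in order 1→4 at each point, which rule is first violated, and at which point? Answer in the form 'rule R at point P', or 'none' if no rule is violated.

rule 2 at point 9

Zone of each point (C = within 1σ̂, B = 1σ̂–2σ̂, A = 2σ̂–3σ̂, * = beyond 3σ̂; sign = side of CL): 1:+B, 2:+C, 3:+B, 4:+C, 5:-C, 6:-C, 7:-A, 8:+B, 9:-A, 10:+B, 11:-C, 12:-C
Rule 2 (two of three consecutive points beyond the same 2σ limit) is satisfied at point 9.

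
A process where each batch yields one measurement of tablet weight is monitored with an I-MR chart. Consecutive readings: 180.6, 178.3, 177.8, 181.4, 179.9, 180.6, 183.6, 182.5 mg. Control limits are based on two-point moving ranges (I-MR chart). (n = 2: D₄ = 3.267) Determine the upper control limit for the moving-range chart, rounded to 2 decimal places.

5.93

Moving ranges: 2.3, 0.5, 3.6, 1.5, 0.7, 3.0, 1.1; M̄R̄ = 12.7000 / 7 = 1.8143
UCL_MR = D₄·M̄R̄ = 3.267 × 1.8143 = 5.9273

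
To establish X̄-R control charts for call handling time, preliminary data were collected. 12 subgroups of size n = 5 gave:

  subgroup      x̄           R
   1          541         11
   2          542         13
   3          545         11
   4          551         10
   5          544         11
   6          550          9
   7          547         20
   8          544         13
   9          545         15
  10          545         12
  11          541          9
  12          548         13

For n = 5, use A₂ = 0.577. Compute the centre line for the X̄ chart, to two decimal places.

545.25

X̄̄ = (541 + 542 + 545 + 551 + 544 + 550 + 547 + 544 + 545 + 545 + 541 + 548) / 12 = 6543.0000 / 12 = 545.2500
CL = X̄̄ = 545.2500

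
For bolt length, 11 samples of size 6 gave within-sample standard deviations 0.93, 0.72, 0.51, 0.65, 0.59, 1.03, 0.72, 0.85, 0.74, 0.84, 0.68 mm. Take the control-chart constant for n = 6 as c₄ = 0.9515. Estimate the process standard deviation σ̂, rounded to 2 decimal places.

0.79

s̄ = (0.93 + 0.72 + 0.51 + 0.65 + 0.59 + 1.03 + 0.72 + 0.85 + 0.74 + 0.84 + 0.68) / 11 = 0.7509
σ̂ = s̄ / c₄ = 0.7509 / 0.9515 = 0.7892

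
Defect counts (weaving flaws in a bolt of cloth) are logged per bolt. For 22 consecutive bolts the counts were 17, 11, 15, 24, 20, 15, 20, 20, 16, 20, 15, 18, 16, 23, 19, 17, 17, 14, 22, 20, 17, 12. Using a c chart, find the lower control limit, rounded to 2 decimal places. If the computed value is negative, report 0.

5.04

c̄ = (17 + 11 + 15 + 24 + 20 + 15 + 20 + 20 + 16 + 20 + 15 + 18 + 16 + 23 + 19 + 17 + 17 + 14 + 22 + 20 + 17 + 12) / 22 = 388 / 22 = 17.6364
LCL = c̄ − 3√c̄ = 17.6364 − 3 × 4.1996 = 5.0377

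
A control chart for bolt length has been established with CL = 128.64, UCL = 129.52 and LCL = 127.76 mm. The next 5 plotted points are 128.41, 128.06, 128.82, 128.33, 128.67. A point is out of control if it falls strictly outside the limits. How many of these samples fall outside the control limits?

0

All 5 points lie within [127.76, 129.52].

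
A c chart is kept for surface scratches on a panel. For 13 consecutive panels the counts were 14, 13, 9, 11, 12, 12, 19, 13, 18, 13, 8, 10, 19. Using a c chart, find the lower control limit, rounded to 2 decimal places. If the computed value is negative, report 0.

2.27

c̄ = (14 + 13 + 9 + 11 + 12 + 12 + 19 + 13 + 18 + 13 + 8 + 10 + 19) / 13 = 171 / 13 = 13.1538
LCL = c̄ − 3√c̄ = 13.1538 − 3 × 3.6268 = 2.2734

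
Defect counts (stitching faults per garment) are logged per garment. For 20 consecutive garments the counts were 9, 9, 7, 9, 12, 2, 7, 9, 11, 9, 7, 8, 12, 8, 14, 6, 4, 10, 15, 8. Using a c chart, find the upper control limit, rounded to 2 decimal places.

17.70

c̄ = (9 + 9 + 7 + 9 + 12 + 2 + 7 + 9 + 11 + 9 + 7 + 8 + 12 + 8 + 14 + 6 + 4 + 10 + 15 + 8) / 20 = 176 / 20 = 8.8000
UCL = c̄ + 3√c̄ = 8.8000 + 3 × √8.8000 = 8.8000 + 3 × 2.9665 = 17.6994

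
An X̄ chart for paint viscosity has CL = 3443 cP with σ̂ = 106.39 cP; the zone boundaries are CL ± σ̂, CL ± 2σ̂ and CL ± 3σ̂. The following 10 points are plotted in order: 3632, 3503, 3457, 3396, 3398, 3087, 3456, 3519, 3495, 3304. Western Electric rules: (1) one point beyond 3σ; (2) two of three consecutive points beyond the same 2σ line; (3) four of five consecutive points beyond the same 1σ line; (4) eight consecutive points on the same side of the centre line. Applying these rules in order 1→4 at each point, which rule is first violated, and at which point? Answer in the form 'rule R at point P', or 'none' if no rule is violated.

Zone of each point (C = within 1σ̂, B = 1σ̂–2σ̂, A = 2σ̂–3σ̂, * = beyond 3σ̂; sign = side of CL): 1:+B, 2:+C, 3:+C, 4:-C, 5:-C, 6:-*, 7:+C, 8:+C, 9:+C, 10:-B
Rule 1 (one point beyond the 3σ limits) is satisfied at point 6.

rule 1 at point 6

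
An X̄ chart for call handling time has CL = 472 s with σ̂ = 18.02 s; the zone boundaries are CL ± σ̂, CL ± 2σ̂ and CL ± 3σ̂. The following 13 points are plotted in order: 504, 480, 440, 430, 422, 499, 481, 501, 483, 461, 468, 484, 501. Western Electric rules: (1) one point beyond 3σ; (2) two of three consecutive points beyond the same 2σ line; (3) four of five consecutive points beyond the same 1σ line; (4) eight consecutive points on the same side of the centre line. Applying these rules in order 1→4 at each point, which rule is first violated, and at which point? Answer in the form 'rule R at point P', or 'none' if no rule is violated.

rule 2 at point 5

Zone of each point (C = within 1σ̂, B = 1σ̂–2σ̂, A = 2σ̂–3σ̂, * = beyond 3σ̂; sign = side of CL): 1:+B, 2:+C, 3:-B, 4:-A, 5:-A, 6:+B, 7:+C, 8:+B, 9:+C, 10:-C, 11:-C, 12:+C, 13:+B
Rule 2 (two of three consecutive points beyond the same 2σ limit) is satisfied at point 5.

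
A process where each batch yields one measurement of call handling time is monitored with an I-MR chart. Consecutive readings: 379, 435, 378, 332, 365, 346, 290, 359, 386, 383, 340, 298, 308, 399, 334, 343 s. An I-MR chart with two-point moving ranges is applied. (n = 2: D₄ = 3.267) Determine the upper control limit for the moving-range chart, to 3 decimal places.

136.343

Moving ranges: 56, 57, 46, 33, 19, 56, 69, 27, 3, 43, 42, 10, 91, 65, 9; M̄R̄ = 626.0000 / 15 = 41.7333
UCL_MR = D₄·M̄R̄ = 3.267 × 41.7333 = 136.3428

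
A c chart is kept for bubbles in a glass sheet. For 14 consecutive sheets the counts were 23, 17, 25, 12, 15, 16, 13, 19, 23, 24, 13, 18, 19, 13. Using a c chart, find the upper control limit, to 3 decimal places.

c̄ = (23 + 17 + 25 + 12 + 15 + 16 + 13 + 19 + 23 + 24 + 13 + 18 + 19 + 13) / 14 = 250 / 14 = 17.8571
UCL = c̄ + 3√c̄ = 17.8571 + 3 × √17.8571 = 17.8571 + 3 × 4.2258 = 30.5345

30.534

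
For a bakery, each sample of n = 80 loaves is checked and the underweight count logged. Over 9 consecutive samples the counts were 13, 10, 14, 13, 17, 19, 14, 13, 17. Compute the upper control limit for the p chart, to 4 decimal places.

0.3096

p̄ = Σdᵢ / (k·n) = 130 / (9 × 80) = 0.18056
UCL = p̄ + 3·√(p̄(1−p̄)/n) = 0.18056 + 3 × √(0.18056×0.81944/80) = 0.18056 + 3 × 0.04301 = 0.30957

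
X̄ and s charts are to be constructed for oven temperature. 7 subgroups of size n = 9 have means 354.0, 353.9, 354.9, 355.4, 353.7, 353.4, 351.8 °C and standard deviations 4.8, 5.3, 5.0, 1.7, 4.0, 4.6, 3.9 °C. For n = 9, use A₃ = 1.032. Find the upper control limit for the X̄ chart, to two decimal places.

358.19

X̄̄ = (354.0 + 353.9 + 354.9 + 355.4 + 353.7 + 353.4 + 351.8) / 7 = 353.8714
s̄ = (4.8 + 5.3 + 5.0 + 1.7 + 4.0 + 4.6 + 3.9) / 7 = 4.1857
UCL = X̄̄ + A₃·s̄ = 353.8714 + 1.032 × 4.1857 = 358.1911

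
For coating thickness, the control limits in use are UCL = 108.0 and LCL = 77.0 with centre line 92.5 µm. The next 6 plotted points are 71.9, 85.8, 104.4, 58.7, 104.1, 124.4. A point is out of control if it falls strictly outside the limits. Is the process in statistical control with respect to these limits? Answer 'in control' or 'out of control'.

Compare each point to [77.0, 108.0]: sample 1 = 71.9 < LCL; sample 4 = 58.7 < LCL; sample 6 = 124.4 > UCL.

out of control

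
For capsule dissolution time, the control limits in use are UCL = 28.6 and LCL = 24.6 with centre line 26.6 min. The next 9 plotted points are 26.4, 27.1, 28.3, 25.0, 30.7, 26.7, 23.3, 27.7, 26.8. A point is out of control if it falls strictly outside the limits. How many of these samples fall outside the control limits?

2

Compare each point to [24.6, 28.6]: sample 5 = 30.7 > UCL; sample 7 = 23.3 < LCL.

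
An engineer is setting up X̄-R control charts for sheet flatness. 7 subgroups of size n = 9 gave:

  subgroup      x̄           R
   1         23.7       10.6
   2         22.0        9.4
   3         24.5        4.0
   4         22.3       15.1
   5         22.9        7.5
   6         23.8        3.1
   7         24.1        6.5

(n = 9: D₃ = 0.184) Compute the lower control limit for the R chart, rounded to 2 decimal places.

1.48

R̄ = (10.6 + 9.4 + 4.0 + 15.1 + 7.5 + 3.1 + 6.5) / 7 = 56.2000 / 7 = 8.0286
LCL_R = D₃·R̄ = 0.184 × 8.0286 = 1.4773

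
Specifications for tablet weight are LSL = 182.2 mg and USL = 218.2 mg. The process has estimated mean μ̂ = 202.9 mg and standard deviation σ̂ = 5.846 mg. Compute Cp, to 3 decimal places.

1.026

Cp = (USL − LSL) / (6σ̂) = (218.2 − 182.2) / (6 × 5.846) = 36.0000 / 35.0760 = 1.0263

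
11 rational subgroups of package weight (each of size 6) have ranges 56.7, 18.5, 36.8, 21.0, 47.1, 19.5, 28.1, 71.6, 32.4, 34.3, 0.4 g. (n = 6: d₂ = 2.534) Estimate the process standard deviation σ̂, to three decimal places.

13.145

R̄ = (56.7 + 18.5 + 36.8 + 21.0 + 47.1 + 19.5 + 28.1 + 71.6 + 32.4 + 34.3 + 0.4) / 11 = 33.3091
σ̂ = R̄ / d₂ = 33.3091 / 2.534 = 13.1449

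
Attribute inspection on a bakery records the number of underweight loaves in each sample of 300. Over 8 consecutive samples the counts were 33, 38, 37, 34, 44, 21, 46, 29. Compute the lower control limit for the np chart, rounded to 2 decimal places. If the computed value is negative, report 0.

p̄ = Σdᵢ / (k·n) = 282 / (8 × 300) = 0.11750
LCL = np̄ − 3·√(np̄(1−p̄)) = 35.2500 − 3 × 5.5775 = 18.5176

18.52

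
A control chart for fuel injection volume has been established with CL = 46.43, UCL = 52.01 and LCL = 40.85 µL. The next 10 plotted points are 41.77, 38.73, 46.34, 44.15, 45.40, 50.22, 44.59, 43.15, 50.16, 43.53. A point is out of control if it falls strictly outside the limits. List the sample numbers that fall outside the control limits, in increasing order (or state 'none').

Compare each point to [40.85, 52.01]: sample 2 = 38.73 < LCL.

2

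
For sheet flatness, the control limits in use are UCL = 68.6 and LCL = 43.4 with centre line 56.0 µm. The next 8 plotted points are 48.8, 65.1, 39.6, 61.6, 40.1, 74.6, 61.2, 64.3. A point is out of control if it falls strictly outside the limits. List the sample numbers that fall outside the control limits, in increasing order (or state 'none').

Compare each point to [43.4, 68.6]: sample 3 = 39.6 < LCL; sample 5 = 40.1 < LCL; sample 6 = 74.6 > UCL.

3, 5, 6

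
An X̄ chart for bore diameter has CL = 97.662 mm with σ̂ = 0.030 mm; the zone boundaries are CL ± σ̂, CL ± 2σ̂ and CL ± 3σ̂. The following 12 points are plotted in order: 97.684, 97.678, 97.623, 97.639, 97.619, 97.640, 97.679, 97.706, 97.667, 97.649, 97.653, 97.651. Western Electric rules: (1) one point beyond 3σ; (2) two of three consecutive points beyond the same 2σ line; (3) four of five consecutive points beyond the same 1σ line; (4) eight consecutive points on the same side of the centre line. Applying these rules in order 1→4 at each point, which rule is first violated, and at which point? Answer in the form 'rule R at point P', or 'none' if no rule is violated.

none

Zone of each point (C = within 1σ̂, B = 1σ̂–2σ̂, A = 2σ̂–3σ̂, * = beyond 3σ̂; sign = side of CL): 1:+C, 2:+C, 3:-B, 4:-C, 5:-B, 6:-C, 7:+C, 8:+B, 9:+C, 10:-C, 11:-C, 12:-C
No rule fires across all 12 points.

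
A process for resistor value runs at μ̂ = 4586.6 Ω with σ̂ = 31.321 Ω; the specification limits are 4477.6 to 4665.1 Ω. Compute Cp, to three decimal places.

0.998

Cp = (USL − LSL) / (6σ̂) = (4665.1 − 4477.6) / (6 × 31.321) = 187.5000 / 187.9260 = 0.9977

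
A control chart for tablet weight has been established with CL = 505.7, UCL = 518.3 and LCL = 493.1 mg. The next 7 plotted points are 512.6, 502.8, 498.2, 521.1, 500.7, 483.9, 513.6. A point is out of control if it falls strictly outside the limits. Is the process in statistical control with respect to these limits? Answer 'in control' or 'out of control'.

Compare each point to [493.1, 518.3]: sample 4 = 521.1 > UCL; sample 6 = 483.9 < LCL.

out of control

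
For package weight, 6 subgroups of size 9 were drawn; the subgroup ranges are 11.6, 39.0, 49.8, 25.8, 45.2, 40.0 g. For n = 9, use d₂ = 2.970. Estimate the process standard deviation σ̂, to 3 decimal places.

11.863

R̄ = (11.6 + 39.0 + 49.8 + 25.8 + 45.2 + 40.0) / 6 = 35.2333
σ̂ = R̄ / d₂ = 35.2333 / 2.970 = 11.8631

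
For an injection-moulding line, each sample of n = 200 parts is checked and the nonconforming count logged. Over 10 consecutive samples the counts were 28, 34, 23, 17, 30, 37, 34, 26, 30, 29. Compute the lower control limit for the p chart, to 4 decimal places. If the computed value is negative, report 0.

0.0695

p̄ = Σdᵢ / (k·n) = 288 / (10 × 200) = 0.14400
LCL = p̄ − 3·√(p̄(1−p̄)/n) = 0.14400 − 3 × 0.02483 = 0.06952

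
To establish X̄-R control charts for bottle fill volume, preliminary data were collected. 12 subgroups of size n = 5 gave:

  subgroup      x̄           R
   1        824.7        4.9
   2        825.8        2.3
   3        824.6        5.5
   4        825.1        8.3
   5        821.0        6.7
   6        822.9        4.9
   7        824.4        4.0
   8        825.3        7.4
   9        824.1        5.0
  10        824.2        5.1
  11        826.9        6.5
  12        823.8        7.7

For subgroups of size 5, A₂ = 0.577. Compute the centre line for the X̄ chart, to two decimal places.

824.40

X̄̄ = (824.7 + 825.8 + 824.6 + 825.1 + 821.0 + 822.9 + 824.4 + 825.3 + 824.1 + 824.2 + 826.9 + 823.8) / 12 = 9892.8000 / 12 = 824.4000
CL = X̄̄ = 824.4000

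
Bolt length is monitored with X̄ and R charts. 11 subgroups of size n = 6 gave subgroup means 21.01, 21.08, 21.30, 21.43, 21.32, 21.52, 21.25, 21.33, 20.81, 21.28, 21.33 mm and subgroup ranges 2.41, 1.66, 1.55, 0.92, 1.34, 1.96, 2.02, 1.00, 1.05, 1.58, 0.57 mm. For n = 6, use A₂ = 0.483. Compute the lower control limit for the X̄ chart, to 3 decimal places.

20.537

X̄̄ = (21.01 + 21.08 + 21.30 + 21.43 + 21.32 + 21.52 + 21.25 + 21.33 + 20.81 + 21.28 + 21.33) / 11 = 233.6600 / 11 = 21.2418
R̄ = (2.41 + 1.66 + 1.55 + 0.92 + 1.34 + 1.96 + 2.02 + 1.00 + 1.05 + 1.58 + 0.57) / 11 = 16.0600 / 11 = 1.4600
LCL = X̄̄ − A₂·R̄ = 21.2418 − 0.483 × 1.4600 = 20.5366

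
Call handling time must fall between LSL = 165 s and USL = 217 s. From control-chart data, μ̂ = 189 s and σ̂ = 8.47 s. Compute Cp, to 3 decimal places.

Cp = (USL − LSL) / (6σ̂) = (217 − 165) / (6 × 8.47) = 52.0000 / 50.8200 = 1.0232

1.023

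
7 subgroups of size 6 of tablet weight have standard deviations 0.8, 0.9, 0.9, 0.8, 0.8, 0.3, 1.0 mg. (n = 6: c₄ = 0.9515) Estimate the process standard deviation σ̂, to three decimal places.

s̄ = (0.8 + 0.9 + 0.9 + 0.8 + 0.8 + 0.3 + 1.0) / 7 = 0.7857
σ̂ = s̄ / c₄ = 0.7857 / 0.9515 = 0.8258

0.826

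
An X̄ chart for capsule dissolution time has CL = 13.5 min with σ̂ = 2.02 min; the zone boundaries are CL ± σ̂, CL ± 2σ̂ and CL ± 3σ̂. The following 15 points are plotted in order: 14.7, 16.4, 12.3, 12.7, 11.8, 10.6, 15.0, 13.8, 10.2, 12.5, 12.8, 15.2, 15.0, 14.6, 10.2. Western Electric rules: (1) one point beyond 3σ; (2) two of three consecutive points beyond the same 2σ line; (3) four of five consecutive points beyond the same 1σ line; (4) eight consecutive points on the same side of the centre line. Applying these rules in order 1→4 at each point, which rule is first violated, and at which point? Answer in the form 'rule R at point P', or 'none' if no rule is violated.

Zone of each point (C = within 1σ̂, B = 1σ̂–2σ̂, A = 2σ̂–3σ̂, * = beyond 3σ̂; sign = side of CL): 1:+C, 2:+B, 3:-C, 4:-C, 5:-C, 6:-B, 7:+C, 8:+C, 9:-B, 10:-C, 11:-C, 12:+C, 13:+C, 14:+C, 15:-B
No rule fires across all 15 points.

none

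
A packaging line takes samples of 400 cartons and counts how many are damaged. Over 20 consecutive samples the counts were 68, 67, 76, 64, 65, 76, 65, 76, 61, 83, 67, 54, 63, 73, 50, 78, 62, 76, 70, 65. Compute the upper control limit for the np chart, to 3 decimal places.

90.481

p̄ = Σdᵢ / (k·n) = 1359 / (20 × 400) = 0.16987
UCL = np̄ + 3·√(np̄(1−p̄)) = 67.9500 + 3 × √(67.9500×0.83013) = 67.9500 + 3 × 7.5105 = 90.4814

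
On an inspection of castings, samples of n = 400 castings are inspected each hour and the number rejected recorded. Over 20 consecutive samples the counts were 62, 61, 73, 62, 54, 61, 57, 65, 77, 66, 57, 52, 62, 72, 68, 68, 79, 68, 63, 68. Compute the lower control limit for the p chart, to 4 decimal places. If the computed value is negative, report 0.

0.1066

p̄ = Σdᵢ / (k·n) = 1295 / (20 × 400) = 0.16187
LCL = p̄ − 3·√(p̄(1−p̄)/n) = 0.16187 − 3 × 0.01842 = 0.10662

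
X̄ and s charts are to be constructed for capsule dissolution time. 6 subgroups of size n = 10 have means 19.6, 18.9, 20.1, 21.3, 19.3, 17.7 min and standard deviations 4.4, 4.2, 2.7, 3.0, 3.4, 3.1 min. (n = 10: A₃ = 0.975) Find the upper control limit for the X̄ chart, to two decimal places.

22.86

X̄̄ = (19.6 + 18.9 + 20.1 + 21.3 + 19.3 + 17.7) / 6 = 19.4833
s̄ = (4.4 + 4.2 + 2.7 + 3.0 + 3.4 + 3.1) / 6 = 3.4667
UCL = X̄̄ + A₃·s̄ = 19.4833 + 0.975 × 3.4667 = 22.8633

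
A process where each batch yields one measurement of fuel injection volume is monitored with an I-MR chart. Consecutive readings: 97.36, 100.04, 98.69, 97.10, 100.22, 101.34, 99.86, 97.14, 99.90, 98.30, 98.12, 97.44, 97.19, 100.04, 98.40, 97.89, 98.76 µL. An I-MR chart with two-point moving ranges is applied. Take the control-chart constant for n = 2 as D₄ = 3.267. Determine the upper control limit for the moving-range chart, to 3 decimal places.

Moving ranges: 2.68, 1.35, 1.59, 3.12, 1.12, 1.48, 2.72, 2.76, 1.60, 0.18, 0.68, 0.25, 2.85, 1.64, 0.51, 0.87; M̄R̄ = 25.4000 / 16 = 1.5875
UCL_MR = D₄·M̄R̄ = 3.267 × 1.5875 = 5.1864

5.186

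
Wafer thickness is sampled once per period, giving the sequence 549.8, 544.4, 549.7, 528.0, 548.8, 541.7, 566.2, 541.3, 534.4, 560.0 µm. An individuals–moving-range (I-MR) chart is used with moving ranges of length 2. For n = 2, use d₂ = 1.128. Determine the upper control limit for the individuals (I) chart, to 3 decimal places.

588.451

X̄ = (549.8 + 544.4 + 549.7 + 528.0 + 548.8 + 541.7 + 566.2 + 541.3 + 534.4 + 560.0) / 10 = 546.4300
Moving ranges: 5.4, 5.3, 21.7, 20.8, 7.1, 24.5, 24.9, 6.9, 25.6; M̄R̄ = 142.2000 / 9 = 15.8000
UCL = X̄ + 3·M̄R̄/d₂ = 546.4300 + 3 × 15.8000 / 1.128 = 588.4513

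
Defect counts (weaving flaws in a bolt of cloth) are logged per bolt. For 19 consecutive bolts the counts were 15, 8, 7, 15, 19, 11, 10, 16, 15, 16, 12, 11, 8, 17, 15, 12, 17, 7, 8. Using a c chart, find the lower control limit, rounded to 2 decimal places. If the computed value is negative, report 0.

c̄ = (15 + 8 + 7 + 15 + 19 + 11 + 10 + 16 + 15 + 16 + 12 + 11 + 8 + 17 + 15 + 12 + 17 + 7 + 8) / 19 = 239 / 19 = 12.5789
LCL = c̄ − 3√c̄ = 12.5789 − 3 × 3.5467 = 1.9389

1.94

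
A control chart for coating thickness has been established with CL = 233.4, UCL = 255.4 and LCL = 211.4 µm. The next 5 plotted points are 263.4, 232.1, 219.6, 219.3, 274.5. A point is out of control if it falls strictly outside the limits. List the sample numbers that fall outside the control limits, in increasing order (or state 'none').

1, 5

Compare each point to [211.4, 255.4]: sample 1 = 263.4 > UCL; sample 5 = 274.5 > UCL.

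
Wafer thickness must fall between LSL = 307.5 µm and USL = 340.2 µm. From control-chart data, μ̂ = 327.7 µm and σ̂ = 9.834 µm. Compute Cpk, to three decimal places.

Cpu = (USL − μ̂) / (3σ̂) = (340.2 − 327.7) / (3 × 9.834) = 0.4237; Cpl = (μ̂ − LSL) / (3σ̂) = (327.7 − 307.5) / (3 × 9.834) = 0.6847; Cpk = min(Cpu, Cpl) = 0.4237

0.424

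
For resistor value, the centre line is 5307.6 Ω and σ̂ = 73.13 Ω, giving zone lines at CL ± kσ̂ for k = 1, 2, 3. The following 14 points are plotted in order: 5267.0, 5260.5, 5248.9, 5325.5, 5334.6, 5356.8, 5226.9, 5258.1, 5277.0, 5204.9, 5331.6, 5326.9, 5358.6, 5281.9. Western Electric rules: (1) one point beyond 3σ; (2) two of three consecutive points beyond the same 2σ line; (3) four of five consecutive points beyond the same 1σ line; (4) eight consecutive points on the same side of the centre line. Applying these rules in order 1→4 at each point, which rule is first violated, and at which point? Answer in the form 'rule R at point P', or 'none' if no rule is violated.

none

Zone of each point (C = within 1σ̂, B = 1σ̂–2σ̂, A = 2σ̂–3σ̂, * = beyond 3σ̂; sign = side of CL): 1:-C, 2:-C, 3:-C, 4:+C, 5:+C, 6:+C, 7:-B, 8:-C, 9:-C, 10:-B, 11:+C, 12:+C, 13:+C, 14:-C
No rule fires across all 14 points.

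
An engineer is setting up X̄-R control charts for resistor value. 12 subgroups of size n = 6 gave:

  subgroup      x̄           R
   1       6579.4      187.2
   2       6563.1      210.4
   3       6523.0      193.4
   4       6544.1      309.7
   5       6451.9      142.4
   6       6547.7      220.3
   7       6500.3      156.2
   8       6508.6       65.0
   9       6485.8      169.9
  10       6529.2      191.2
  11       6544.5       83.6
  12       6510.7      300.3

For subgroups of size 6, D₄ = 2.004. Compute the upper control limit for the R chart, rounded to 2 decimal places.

R̄ = (187.2 + 210.4 + 193.4 + 309.7 + 142.4 + 220.3 + 156.2 + 65.0 + 169.9 + 191.2 + 83.6 + 300.3) / 12 = 2229.6000 / 12 = 185.8000
UCL_R = D₄·R̄ = 2.004 × 185.8000 = 372.3432

372.34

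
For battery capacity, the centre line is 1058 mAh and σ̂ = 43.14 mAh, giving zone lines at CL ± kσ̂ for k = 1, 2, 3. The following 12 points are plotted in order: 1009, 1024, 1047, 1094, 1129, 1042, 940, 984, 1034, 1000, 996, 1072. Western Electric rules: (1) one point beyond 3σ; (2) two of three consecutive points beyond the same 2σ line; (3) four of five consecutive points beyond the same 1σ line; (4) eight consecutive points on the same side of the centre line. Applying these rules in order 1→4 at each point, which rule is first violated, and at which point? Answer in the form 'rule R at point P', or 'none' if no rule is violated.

Zone of each point (C = within 1σ̂, B = 1σ̂–2σ̂, A = 2σ̂–3σ̂, * = beyond 3σ̂; sign = side of CL): 1:-B, 2:-C, 3:-C, 4:+C, 5:+B, 6:-C, 7:-A, 8:-B, 9:-C, 10:-B, 11:-B, 12:+C
Rule 3 (four of five consecutive points beyond the same 1σ limit) is satisfied at point 11.

rule 3 at point 11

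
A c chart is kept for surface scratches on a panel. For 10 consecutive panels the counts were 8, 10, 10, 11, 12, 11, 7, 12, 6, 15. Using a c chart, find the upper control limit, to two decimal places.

c̄ = (8 + 10 + 10 + 11 + 12 + 11 + 7 + 12 + 6 + 15) / 10 = 102 / 10 = 10.2000
UCL = c̄ + 3√c̄ = 10.2000 + 3 × √10.2000 = 10.2000 + 3 × 3.1937 = 19.7812

19.78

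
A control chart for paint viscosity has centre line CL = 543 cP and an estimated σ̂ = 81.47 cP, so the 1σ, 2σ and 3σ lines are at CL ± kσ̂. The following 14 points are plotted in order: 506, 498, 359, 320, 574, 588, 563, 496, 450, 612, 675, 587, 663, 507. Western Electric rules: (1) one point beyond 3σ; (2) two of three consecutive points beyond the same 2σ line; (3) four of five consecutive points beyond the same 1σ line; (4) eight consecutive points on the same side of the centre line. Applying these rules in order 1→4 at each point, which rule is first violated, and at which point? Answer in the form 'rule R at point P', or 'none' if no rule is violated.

Zone of each point (C = within 1σ̂, B = 1σ̂–2σ̂, A = 2σ̂–3σ̂, * = beyond 3σ̂; sign = side of CL): 1:-C, 2:-C, 3:-A, 4:-A, 5:+C, 6:+C, 7:+C, 8:-C, 9:-B, 10:+C, 11:+B, 12:+C, 13:+B, 14:-C
Rule 2 (two of three consecutive points beyond the same 2σ limit) is satisfied at point 4.

rule 2 at point 4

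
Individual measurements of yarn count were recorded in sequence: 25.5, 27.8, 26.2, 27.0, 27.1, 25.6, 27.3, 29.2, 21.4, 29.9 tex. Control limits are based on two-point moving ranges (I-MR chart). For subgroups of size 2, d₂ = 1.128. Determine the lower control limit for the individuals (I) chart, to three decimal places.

18.958

X̄ = (25.5 + 27.8 + 26.2 + 27.0 + 27.1 + 25.6 + 27.3 + 29.2 + 21.4 + 29.9) / 10 = 26.7000
Moving ranges: 2.3, 1.6, 0.8, 0.1, 1.5, 1.7, 1.9, 7.8, 8.5; M̄R̄ = 26.2000 / 9 = 2.9111
LCL = X̄ − 3·M̄R̄/d₂ = 26.7000 − 3 × 2.9111 / 1.128 = 18.9577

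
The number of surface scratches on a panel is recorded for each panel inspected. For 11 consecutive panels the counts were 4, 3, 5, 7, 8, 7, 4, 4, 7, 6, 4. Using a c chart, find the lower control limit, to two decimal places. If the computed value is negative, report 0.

c̄ = (4 + 3 + 5 + 7 + 8 + 7 + 4 + 4 + 7 + 6 + 4) / 11 = 59 / 11 = 5.3636
LCL = c̄ − 3√c̄ = 5.3636 − 3 × 2.3160 = -1.5842 → 0 (cannot be negative)

0.00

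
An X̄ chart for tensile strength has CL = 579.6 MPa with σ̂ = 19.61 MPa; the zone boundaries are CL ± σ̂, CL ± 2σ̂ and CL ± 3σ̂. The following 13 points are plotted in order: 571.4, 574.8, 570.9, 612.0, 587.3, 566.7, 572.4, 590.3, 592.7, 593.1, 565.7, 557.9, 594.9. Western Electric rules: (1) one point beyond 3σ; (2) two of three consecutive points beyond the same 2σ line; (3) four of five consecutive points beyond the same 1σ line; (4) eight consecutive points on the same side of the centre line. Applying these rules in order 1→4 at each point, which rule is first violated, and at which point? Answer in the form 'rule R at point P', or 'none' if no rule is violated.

Zone of each point (C = within 1σ̂, B = 1σ̂–2σ̂, A = 2σ̂–3σ̂, * = beyond 3σ̂; sign = side of CL): 1:-C, 2:-C, 3:-C, 4:+B, 5:+C, 6:-C, 7:-C, 8:+C, 9:+C, 10:+C, 11:-C, 12:-B, 13:+C
No rule fires across all 13 points.

none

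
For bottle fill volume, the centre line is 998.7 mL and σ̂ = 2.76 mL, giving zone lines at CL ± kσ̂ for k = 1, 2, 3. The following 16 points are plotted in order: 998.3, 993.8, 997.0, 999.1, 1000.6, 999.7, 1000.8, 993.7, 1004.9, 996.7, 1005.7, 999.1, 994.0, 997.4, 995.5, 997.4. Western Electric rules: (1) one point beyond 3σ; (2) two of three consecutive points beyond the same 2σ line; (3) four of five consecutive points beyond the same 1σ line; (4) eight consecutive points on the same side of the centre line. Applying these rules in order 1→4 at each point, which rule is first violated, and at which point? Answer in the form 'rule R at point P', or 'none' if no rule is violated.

rule 2 at point 11

Zone of each point (C = within 1σ̂, B = 1σ̂–2σ̂, A = 2σ̂–3σ̂, * = beyond 3σ̂; sign = side of CL): 1:-C, 2:-B, 3:-C, 4:+C, 5:+C, 6:+C, 7:+C, 8:-B, 9:+A, 10:-C, 11:+A, 12:+C, 13:-B, 14:-C, 15:-B, 16:-C
Rule 2 (two of three consecutive points beyond the same 2σ limit) is satisfied at point 11.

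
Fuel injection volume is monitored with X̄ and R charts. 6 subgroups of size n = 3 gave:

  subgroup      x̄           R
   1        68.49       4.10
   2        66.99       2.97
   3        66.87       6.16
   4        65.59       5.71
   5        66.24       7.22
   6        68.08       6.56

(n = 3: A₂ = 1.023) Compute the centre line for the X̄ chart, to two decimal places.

X̄̄ = (68.49 + 66.99 + 66.87 + 65.59 + 66.24 + 68.08) / 6 = 402.2600 / 6 = 67.0433
CL = X̄̄ = 67.0433

67.04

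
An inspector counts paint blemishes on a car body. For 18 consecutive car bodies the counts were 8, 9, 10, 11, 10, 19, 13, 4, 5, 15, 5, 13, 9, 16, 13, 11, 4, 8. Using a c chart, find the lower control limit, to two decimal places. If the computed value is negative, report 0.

0.60

c̄ = (8 + 9 + 10 + 11 + 10 + 19 + 13 + 4 + 5 + 15 + 5 + 13 + 9 + 16 + 13 + 11 + 4 + 8) / 18 = 183 / 18 = 10.1667
LCL = c̄ − 3√c̄ = 10.1667 − 3 × 3.1885 = 0.6011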